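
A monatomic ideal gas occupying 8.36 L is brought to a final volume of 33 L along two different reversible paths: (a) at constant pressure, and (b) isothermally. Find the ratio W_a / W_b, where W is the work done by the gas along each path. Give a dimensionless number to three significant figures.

Path (a) isobaric: W = P₁(V₂ − V₁) → W_a/(P₁V₁) = 2.947.
Path (b) isothermal: W = P₁V₁ ln(V₂/V₁) → W_b/(P₁V₁) = 1.373.
W_a / W_b = 2.947 / 1.373 = 2.147.

W_a / W_b ≈ 2.15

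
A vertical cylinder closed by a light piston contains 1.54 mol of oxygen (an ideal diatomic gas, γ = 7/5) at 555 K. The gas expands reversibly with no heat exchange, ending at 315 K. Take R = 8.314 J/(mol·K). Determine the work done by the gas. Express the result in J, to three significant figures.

W ≈ 7680 J

Adiabatic ⇒ Q = 0, so W_by = −ΔU = nCᵥ(T₁ − T₂).
Cᵥ = 5R/2 = 20.79 J/(mol·K).
W = (1.54)(20.79)(555 − 315) = 7682 J.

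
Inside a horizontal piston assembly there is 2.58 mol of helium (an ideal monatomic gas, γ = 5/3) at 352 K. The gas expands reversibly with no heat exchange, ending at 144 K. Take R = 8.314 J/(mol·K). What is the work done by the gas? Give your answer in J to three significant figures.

Adiabatic ⇒ Q = 0, so W_by = −ΔU = nCᵥ(T₁ − T₂).
Cᵥ = 3R/2 = 12.47 J/(mol·K).
W = (2.58)(12.47)(352 − 144) = 6692 J.

W ≈ 6690 J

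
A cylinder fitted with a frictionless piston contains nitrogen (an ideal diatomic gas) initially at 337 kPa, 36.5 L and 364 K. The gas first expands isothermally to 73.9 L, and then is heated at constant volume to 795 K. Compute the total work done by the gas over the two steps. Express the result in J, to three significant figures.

Step 1 (isothermal): W = P₁V₁ ln(V₂/V₁) = (12300) ln(73.9/36.5) = 8677 J.
Step 2 (isochoric): W = 0 (constant volume).
W_total = 8677 + 0 = 8677 J.

W_total ≈ 8680 J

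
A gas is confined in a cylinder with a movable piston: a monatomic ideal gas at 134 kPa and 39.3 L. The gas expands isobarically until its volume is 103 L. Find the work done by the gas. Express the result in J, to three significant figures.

W ≈ 8540 J

Isobaric: W = P ΔV.
W = (134 kPa)(103 − 39.3 L) = (134)(63.7) = 8536 J.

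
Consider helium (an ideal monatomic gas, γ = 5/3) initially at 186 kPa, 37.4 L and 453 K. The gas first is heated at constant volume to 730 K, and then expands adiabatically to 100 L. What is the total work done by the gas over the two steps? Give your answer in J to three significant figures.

W_total ≈ 8090 J

Step 1 (isochoric): W = 0 (constant volume).
After step 1: P = 299.7 kPa (V unchanged).
Step 2 (adiabatic): W = (P₁V₁ − P₂V₂)/(γ−1) = (11210 − 5819)/0.667 = 8086 J.
W_total = 0 + 8086 = 8086 J.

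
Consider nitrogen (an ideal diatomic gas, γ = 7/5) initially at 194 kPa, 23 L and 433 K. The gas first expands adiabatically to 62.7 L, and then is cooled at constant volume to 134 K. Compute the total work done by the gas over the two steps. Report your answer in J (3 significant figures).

Step 1 (adiabatic): W = (P₁V₁ − P₂V₂)/(γ−1) = (4462 − 2988)/0.4 = 3686 J.
Step 2 (isochoric): W = 0 (constant volume).
W_total = 3686 + 0 = 3686 J.

W_total ≈ 3690 J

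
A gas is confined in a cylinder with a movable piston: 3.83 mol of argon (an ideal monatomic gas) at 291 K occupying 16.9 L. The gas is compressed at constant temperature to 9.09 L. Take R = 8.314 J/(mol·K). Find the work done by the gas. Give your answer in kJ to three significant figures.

Isothermal: W = nRT ln(V₂/V₁).
W = (3.83)(8.314)(291) × ln(9.09/16.9)
  = 9266 × -0.6201
W_by_gas = -5746 J.

W ≈ -5.75 kJ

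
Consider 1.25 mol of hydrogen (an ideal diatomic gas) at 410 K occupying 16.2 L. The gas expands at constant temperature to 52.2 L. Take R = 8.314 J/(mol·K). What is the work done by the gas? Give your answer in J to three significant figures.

W ≈ 4990 J

Isothermal: W = nRT ln(V₂/V₁).
W = (1.25)(8.314)(410) × ln(52.2/16.2)
  = 4261 × 1.17
W_by_gas = 4986 J.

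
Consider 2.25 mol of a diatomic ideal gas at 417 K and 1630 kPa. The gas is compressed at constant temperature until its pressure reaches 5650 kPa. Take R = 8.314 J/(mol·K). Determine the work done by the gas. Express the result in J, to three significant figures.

Isothermal process: W = nRT ln(V₂/V₁) = nRT ln(P₁/P₂).
W = (2.25)(8.314)(417) × ln(1630/5650)
  = 7801 × ln(0.2885) = 7801 × -1.243
W_by_gas = -9697 J.

W ≈ -9700 J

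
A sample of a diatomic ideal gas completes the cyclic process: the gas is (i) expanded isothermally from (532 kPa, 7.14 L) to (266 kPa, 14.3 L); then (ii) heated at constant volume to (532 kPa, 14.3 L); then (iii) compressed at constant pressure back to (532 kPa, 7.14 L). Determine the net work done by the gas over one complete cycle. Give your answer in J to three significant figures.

W_net ≈ -1170 J

Leg (i): W = PᵢVᵢ ln(V_f/Vᵢ) = (3798) ln(14.3/7.14) = 2638 J.
Leg (ii): W = 0.
Leg (iii): W = PΔV = (532)(7.14 − 14.3) = -3809 J.
W_net = 2638 − 3809 = -1171 J.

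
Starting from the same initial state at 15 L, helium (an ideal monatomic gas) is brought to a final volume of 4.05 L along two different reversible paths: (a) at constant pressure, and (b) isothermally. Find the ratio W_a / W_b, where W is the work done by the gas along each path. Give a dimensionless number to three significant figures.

Path (a) isobaric: W = P₁(V₂ − V₁) → W_a/(P₁V₁) = -0.73.
Path (b) isothermal: W = P₁V₁ ln(V₂/V₁) → W_b/(P₁V₁) = -1.309.
W_a / W_b = -0.73 / -1.309 = 0.5575.

W_a / W_b ≈ 0.558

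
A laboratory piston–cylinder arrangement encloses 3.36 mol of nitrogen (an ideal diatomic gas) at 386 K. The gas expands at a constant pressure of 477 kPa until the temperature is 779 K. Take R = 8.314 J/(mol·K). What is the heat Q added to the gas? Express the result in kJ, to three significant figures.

Isobaric: W = nRΔT = (3.36)(8.314)(393) = 10978 J.
ΔU = nCᵥΔT with Cᵥ = 5R/2: ΔU = (3.36)(20.79)(393) = 27446 J.
Q = ΔU + W = 27446 + 10978 = 38425 J.

Q ≈ 38.4 kJ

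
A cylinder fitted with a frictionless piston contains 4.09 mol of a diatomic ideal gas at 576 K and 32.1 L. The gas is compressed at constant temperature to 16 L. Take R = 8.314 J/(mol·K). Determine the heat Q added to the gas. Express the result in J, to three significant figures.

Isothermal ⇒ ΔU = 0, so Q = W = nRT ln(V₂/V₁).
Q = (4.09)(8.314)(576) ln(16/32.1) = 19586 × -0.6963 = -13637 J.

Q ≈ -13600 J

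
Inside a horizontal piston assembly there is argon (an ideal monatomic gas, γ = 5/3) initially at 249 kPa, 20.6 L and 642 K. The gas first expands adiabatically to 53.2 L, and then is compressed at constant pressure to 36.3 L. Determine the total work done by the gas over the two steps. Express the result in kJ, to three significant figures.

W_total ≈ 2.74 kJ

Step 1 (adiabatic): W = (P₁V₁ − P₂V₂)/(γ−1) = (5129 − 2725)/0.667 = 3607 J.
After step 1: P = 51.22 kPa, V = 53.2 L, T = 341.1 K.
Step 2 (isobaric): W = PΔV = (51.22 kPa)(36.3 − 53.2 L) = -865.7 J.
W_total = 3607 − 865.7 = 2741 J.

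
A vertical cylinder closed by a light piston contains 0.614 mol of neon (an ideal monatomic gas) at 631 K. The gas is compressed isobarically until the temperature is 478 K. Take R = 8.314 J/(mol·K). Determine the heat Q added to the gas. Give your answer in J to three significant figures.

Isobaric: W = nRΔT = (0.614)(8.314)(-153) = -781 J.
ΔU = nCᵥΔT with Cᵥ = 3R/2: ΔU = (0.614)(12.47)(-153) = -1172 J.
Q = ΔU + W = -1172 − 781 = -1953 J.

Q ≈ -1950 J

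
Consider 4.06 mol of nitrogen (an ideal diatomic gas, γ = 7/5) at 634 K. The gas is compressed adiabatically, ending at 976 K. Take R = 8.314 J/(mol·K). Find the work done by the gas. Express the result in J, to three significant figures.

W ≈ -28900 J

Adiabatic ⇒ Q = 0, so W_by = −ΔU = nCᵥ(T₁ − T₂).
Cᵥ = 5R/2 = 20.79 J/(mol·K).
W = (4.06)(20.79)(634 − 976) = -28860 J.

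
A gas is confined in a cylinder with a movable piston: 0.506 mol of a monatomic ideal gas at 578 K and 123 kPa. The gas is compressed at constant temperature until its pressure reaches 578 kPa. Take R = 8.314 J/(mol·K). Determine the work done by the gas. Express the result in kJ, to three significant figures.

W ≈ -3.76 kJ

Isothermal process: W = nRT ln(V₂/V₁) = nRT ln(P₁/P₂).
W = (0.506)(8.314)(578) × ln(123/578)
  = 2432 × ln(0.2128) = 2432 × -1.547
W_by_gas = -3763 J.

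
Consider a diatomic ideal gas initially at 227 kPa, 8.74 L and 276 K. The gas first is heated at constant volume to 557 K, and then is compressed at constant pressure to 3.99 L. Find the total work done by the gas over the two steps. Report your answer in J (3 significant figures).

W_total ≈ -2180 J

Step 1 (isochoric): W = 0 (constant volume).
After step 1: P = 458.1 kPa (V unchanged).
Step 2 (isobaric): W = PΔV = (458.1 kPa)(3.99 − 8.74 L) = -2176 J.
W_total = 0 − 2176 = -2176 J.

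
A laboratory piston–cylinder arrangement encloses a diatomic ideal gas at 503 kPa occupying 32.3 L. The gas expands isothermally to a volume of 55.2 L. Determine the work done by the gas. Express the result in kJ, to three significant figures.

W ≈ 8.71 kJ

Isothermal: W = nRT ln(V₂/V₁) = P₁V₁ ln(V₂/V₁).
P₁V₁ = (503 kPa)(32.3 L) = 16247 J.
W = 16247 × ln(55.2/32.3) = 16247 × 0.5359
W_by_gas = 8707 J.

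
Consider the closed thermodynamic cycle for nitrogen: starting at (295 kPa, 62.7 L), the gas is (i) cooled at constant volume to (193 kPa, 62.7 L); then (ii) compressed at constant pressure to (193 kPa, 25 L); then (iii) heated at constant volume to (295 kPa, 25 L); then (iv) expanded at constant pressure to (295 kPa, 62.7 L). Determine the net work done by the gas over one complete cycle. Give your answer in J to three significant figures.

W_net ≈ 3850 J

Constant-volume legs do no work.
W(ii) = (193)(25 − 62.7) = -7276 J; W(iv) = (295)(62.7 − 25) = 11122 J.
W_net = -7276 + 11122 = 3845 J (the clockwise enclosed area).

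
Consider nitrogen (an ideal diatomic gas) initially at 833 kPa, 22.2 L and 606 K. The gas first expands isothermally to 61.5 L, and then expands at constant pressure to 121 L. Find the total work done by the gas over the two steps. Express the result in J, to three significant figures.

W_total ≈ 36700 J

Step 1 (isothermal): W = P₁V₁ ln(V₂/V₁) = (18493) ln(61.5/22.2) = 18843 J.
After step 1: P = 300.7 kPa, V = 61.5 L, T = 606 K.
Step 2 (isobaric): W = PΔV = (300.7 kPa)(121 − 61.5 L) = 17891 J.
W_total = 18843 + 17891 = 36734 J.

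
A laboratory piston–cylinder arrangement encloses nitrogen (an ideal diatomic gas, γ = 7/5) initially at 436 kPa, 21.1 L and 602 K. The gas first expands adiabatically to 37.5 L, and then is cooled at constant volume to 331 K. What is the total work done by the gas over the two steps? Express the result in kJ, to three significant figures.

W_total ≈ 4.73 kJ

Step 1 (adiabatic): W = (P₁V₁ − P₂V₂)/(γ−1) = (9200 − 7309)/0.4 = 4726 J.
Step 2 (isochoric): W = 0 (constant volume).
W_total = 4726 + 0 = 4726 J.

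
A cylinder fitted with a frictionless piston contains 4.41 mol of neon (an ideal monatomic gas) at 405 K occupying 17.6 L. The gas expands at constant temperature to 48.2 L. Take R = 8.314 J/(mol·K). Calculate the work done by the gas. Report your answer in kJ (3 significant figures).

W ≈ 15.0 kJ

Isothermal: W = nRT ln(V₂/V₁).
W = (4.41)(8.314)(405) × ln(48.2/17.6)
  = 14849 × 1.007
W_by_gas = 14960 J.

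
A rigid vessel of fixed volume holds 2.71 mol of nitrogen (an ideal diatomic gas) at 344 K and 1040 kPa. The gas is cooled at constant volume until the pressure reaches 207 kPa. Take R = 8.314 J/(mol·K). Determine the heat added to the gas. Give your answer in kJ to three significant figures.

Constant volume ⇒ W = 0, so Q = ΔU = nCᵥΔT with Cᵥ = 5R/2 = 20.79 J/(mol·K).
At constant V, T₂/T₁ = P₂/P₁ ⇒ ΔT = T₁(P₂/P₁ − 1) = 344·(207/1040 − 1) = -275.5 K.
ΔU = (2.71)(20.79)(-275.5) = -15520 J.

Q ≈ -15.5 kJ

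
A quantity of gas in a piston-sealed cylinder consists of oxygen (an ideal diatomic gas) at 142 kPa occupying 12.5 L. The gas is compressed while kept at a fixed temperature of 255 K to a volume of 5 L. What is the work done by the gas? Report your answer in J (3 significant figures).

W ≈ -1630 J

Isothermal: W = nRT ln(V₂/V₁) = P₁V₁ ln(V₂/V₁).
P₁V₁ = (142 kPa)(12.5 L) = 1775 J.
W = 1775 × ln(5/12.5) = 1775 × -0.9163
W_by_gas = -1626 J.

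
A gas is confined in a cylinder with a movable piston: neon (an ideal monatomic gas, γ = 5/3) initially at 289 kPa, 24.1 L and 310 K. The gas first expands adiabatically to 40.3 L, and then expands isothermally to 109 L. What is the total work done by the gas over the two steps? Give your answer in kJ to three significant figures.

Step 1 (adiabatic): W = (P₁V₁ − P₂V₂)/(γ−1) = (6965 − 4944)/0.667 = 3032 J.
After step 1: P = 122.7 kPa, V = 40.3 L, T = 220 K.
Step 2 (isothermal): W = P₁V₁ ln(V₂/V₁) = (4944) ln(109/40.3) = 4919 J.
W_total = 3032 + 4919 = 7951 J.

W_total ≈ 7.95 kJ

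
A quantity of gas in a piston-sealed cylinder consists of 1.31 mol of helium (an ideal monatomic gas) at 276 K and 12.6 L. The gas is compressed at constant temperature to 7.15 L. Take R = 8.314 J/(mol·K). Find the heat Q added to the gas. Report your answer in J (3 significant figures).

Isothermal ⇒ ΔU = 0, so Q = W = nRT ln(V₂/V₁).
Q = (1.31)(8.314)(276) ln(7.15/12.6) = 3006 × -0.5666 = -1703 J.

Q ≈ -1700 J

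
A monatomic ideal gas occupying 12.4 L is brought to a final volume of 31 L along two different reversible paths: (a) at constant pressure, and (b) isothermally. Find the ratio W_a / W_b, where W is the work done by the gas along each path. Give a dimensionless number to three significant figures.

W_a / W_b ≈ 1.64

Path (a) isobaric: W = P₁(V₂ − V₁) → W_a/(P₁V₁) = 1.5.
Path (b) isothermal: W = P₁V₁ ln(V₂/V₁) → W_b/(P₁V₁) = 0.9163.
W_a / W_b = 1.5 / 0.9163 = 1.637.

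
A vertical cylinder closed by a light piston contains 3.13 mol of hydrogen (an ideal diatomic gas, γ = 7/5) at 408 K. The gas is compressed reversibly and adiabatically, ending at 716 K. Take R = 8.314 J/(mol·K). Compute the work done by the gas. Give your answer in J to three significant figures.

Adiabatic ⇒ Q = 0, so W_by = −ΔU = nCᵥ(T₁ − T₂).
Cᵥ = 5R/2 = 20.79 J/(mol·K).
W = (3.13)(20.79)(408 − 716) = -20038 J.

W ≈ -20000 J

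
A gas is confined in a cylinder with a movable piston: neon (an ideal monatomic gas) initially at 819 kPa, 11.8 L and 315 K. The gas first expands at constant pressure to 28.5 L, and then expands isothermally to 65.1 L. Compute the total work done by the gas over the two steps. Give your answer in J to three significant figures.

Step 1 (isobaric): W = PΔV = (819 kPa)(28.5 − 11.8 L) = 13677 J.
After step 1: P = 819 kPa, V = 28.5 L, T = 760.8 K.
Step 2 (isothermal): W = P₁V₁ ln(V₂/V₁) = (23342) ln(65.1/28.5) = 19281 J.
W_total = 13677 + 19281 = 32958 J.

W_total ≈ 33000 J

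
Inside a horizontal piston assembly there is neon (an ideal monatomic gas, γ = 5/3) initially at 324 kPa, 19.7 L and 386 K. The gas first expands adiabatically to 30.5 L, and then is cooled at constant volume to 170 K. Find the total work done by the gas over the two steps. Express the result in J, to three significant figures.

Step 1 (adiabatic): W = (P₁V₁ − P₂V₂)/(γ−1) = (6383 − 4769)/0.667 = 2420 J.
Step 2 (isochoric): W = 0 (constant volume).
W_total = 2420 + 0 = 2420 J.

W_total ≈ 2420 J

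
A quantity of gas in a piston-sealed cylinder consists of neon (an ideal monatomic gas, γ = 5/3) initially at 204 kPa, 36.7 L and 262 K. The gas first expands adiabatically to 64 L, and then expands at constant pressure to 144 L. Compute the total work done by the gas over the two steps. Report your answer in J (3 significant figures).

W_total ≈ 9940 J

Step 1 (adiabatic): W = (P₁V₁ − P₂V₂)/(γ−1) = (7487 − 5168)/0.667 = 3479 J.
After step 1: P = 80.74 kPa, V = 64 L, T = 180.8 K.
Step 2 (isobaric): W = PΔV = (80.74 kPa)(144 − 64 L) = 6459 J.
W_total = 3479 + 6459 = 9938 J.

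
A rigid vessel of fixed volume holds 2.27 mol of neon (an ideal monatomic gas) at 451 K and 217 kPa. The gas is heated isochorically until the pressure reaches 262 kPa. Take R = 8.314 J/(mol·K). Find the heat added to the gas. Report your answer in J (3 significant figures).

Constant volume ⇒ W = 0, so Q = ΔU = nCᵥΔT with Cᵥ = 3R/2 = 12.47 J/(mol·K).
At constant V, T₂/T₁ = P₂/P₁ ⇒ ΔT = T₁(P₂/P₁ − 1) = 451·(262/217 − 1) = 93.53 K.
ΔU = (2.27)(12.47)(93.53) = 2648 J.

Q ≈ 2650 J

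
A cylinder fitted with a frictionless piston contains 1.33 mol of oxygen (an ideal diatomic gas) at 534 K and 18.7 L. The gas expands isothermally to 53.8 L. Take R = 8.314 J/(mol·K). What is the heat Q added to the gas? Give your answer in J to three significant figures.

Q ≈ 6240 J

Isothermal ⇒ ΔU = 0, so Q = W = nRT ln(V₂/V₁).
Q = (1.33)(8.314)(534) ln(53.8/18.7) = 5905 × 1.057 = 6240 J.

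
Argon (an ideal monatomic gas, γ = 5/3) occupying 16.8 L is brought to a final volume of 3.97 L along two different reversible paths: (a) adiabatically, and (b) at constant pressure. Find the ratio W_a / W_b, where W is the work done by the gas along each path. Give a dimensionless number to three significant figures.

W_a / W_b ≈ 3.17

Path (a) adiabatic: W = P₁V₁(1 − (V₁/V₂)^(γ−1))/(γ−1) → W_a/(P₁V₁) = -2.424.
Path (b) isobaric: W = P₁(V₂ − V₁) → W_b/(P₁V₁) = -0.7637.
W_a / W_b = -2.424 / -0.7637 = 3.175.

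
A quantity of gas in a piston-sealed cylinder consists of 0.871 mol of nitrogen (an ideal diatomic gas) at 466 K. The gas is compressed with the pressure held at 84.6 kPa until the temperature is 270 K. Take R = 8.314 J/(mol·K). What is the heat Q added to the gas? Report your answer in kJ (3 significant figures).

Isobaric: W = nRΔT = (0.871)(8.314)(-196) = -1419 J.
ΔU = nCᵥΔT with Cᵥ = 5R/2: ΔU = (0.871)(20.79)(-196) = -3548 J.
Q = ΔU + W = -3548 − 1419 = -4968 J.

Q ≈ -4.97 kJ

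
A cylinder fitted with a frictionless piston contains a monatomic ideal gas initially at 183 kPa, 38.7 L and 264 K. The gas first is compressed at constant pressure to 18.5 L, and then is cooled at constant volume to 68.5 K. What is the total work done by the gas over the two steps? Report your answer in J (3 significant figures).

Step 1 (isobaric): W = PΔV = (183 kPa)(18.5 − 38.7 L) = -3697 J.
Step 2 (isochoric): W = 0 (constant volume).
W_total = -3697 + 0 = -3697 J.

W_total ≈ -3700 J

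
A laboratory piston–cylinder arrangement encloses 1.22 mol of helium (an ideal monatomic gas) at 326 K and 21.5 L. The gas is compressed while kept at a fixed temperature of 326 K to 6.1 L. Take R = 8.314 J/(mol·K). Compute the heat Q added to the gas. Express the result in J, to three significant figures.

Isothermal ⇒ ΔU = 0, so Q = W = nRT ln(V₂/V₁).
Q = (1.22)(8.314)(326) ln(6.1/21.5) = 3307 × -1.26 = -4166 J.

Q ≈ -4170 J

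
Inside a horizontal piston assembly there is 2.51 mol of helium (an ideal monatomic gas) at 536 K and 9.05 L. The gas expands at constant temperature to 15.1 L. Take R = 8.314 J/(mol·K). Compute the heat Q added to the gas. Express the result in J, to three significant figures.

Isothermal ⇒ ΔU = 0, so Q = W = nRT ln(V₂/V₁).
Q = (2.51)(8.314)(536) ln(15.1/9.05) = 11185 × 0.5119 = 5726 J.

Q ≈ 5730 J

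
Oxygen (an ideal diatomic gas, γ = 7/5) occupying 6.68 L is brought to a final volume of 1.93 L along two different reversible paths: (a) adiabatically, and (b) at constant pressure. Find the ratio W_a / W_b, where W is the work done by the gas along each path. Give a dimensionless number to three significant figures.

Path (a) adiabatic: W = P₁V₁(1 − (V₁/V₂)^(γ−1))/(γ−1) → W_a/(P₁V₁) = -1.608.
Path (b) isobaric: W = P₁(V₂ − V₁) → W_b/(P₁V₁) = -0.7111.
W_a / W_b = -1.608 / -0.7111 = 2.261.

W_a / W_b ≈ 2.26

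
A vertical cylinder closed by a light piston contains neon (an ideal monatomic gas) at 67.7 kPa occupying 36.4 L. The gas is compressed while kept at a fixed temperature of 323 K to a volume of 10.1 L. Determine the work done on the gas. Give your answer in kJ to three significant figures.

W ≈ 3.16 kJ

Isothermal: W = nRT ln(V₂/V₁) = P₁V₁ ln(V₂/V₁).
P₁V₁ = (67.7 kPa)(36.4 L) = 2464 J.
W = 2464 × ln(10.1/36.4) = 2464 × -1.282
W_by_gas = -3159 J; work on gas = −W_by = 3159 J.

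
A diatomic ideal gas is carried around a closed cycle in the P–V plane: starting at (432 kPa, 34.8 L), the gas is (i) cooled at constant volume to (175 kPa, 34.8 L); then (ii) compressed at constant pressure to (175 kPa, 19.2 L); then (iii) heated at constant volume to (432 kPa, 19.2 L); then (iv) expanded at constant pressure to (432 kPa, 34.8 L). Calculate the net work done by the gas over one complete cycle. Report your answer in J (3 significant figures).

Constant-volume legs do no work.
W(ii) = (175)(19.2 − 34.8) = -2730 J; W(iv) = (432)(34.8 − 19.2) = 6739 J.
W_net = -2730 + 6739 = 4009 J (the clockwise enclosed area).

W_net ≈ 4010 J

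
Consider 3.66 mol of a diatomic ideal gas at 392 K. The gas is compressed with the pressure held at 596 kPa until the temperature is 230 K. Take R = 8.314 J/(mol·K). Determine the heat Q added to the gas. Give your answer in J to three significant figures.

Isobaric: W = nRΔT = (3.66)(8.314)(-162) = -4930 J.
ΔU = nCᵥΔT with Cᵥ = 5R/2: ΔU = (3.66)(20.79)(-162) = -12324 J.
Q = ΔU + W = -12324 − 4930 = -17253 J.

Q ≈ -17300 J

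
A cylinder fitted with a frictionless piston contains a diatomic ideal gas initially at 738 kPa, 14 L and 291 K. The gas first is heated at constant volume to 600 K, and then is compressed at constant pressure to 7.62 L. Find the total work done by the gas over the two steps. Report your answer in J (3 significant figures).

W_total ≈ -9710 J

Step 1 (isochoric): W = 0 (constant volume).
After step 1: P = 1522 kPa (V unchanged).
Step 2 (isobaric): W = PΔV = (1522 kPa)(7.62 − 14 L) = -9708 J.
W_total = 0 − 9708 = -9708 J.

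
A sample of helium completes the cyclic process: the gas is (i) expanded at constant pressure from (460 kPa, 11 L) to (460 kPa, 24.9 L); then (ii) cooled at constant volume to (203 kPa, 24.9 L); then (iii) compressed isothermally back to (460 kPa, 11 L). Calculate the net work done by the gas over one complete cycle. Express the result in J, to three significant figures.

Leg (i): W = PΔV = (460)(24.9 − 11) = 6394 J.
Leg (ii): W = 0.
Leg (iii): W = PᵢVᵢ ln(V_f/Vᵢ) = (5055) ln(11/24.9) = -4130 J.
W_net = 6394 − 4130 = 2264 J.

W_net ≈ 2260 J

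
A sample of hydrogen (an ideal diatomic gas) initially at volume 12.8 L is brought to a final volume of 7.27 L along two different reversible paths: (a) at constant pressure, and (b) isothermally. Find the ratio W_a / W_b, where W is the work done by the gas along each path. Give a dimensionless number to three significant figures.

Path (a) isobaric: W = P₁(V₂ − V₁) → W_a/(P₁V₁) = -0.432.
Path (b) isothermal: W = P₁V₁ ln(V₂/V₁) → W_b/(P₁V₁) = -0.5657.
W_a / W_b = -0.432 / -0.5657 = 0.7637.

W_a / W_b ≈ 0.764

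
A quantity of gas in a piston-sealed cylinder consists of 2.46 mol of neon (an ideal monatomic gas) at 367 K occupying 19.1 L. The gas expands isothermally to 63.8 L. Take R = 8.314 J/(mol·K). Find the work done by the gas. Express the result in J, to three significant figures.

W ≈ 9050 J

Isothermal: W = nRT ln(V₂/V₁).
W = (2.46)(8.314)(367) × ln(63.8/19.1)
  = 7506 × 1.206
W_by_gas = 9053 J.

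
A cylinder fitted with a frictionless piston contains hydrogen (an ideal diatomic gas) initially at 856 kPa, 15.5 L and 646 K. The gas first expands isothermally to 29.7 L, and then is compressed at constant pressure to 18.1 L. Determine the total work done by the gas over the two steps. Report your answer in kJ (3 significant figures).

Step 1 (isothermal): W = P₁V₁ ln(V₂/V₁) = (13268) ln(29.7/15.5) = 8628 J.
After step 1: P = 446.7 kPa, V = 29.7 L, T = 646 K.
Step 2 (isobaric): W = PΔV = (446.7 kPa)(18.1 − 29.7 L) = -5182 J.
W_total = 8628 − 5182 = 3446 J.

W_total ≈ 3.45 kJ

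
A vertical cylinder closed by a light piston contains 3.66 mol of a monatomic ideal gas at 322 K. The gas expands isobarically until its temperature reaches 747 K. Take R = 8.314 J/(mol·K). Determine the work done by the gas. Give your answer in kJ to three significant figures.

W ≈ 12.9 kJ

Isobaric: W = P ΔV = nR ΔT.
W = (3.66)(8.314)(747 − 322) = 12932 J.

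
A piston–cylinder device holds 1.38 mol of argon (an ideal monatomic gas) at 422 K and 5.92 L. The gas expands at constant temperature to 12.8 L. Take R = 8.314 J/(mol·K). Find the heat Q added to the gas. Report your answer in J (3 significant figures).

Q ≈ 3730 J

Isothermal ⇒ ΔU = 0, so Q = W = nRT ln(V₂/V₁).
Q = (1.38)(8.314)(422) ln(12.8/5.92) = 4842 × 0.7711 = 3734 J.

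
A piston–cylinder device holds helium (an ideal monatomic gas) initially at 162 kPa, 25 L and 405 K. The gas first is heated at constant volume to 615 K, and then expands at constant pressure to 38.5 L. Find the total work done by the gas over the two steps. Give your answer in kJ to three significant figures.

Step 1 (isochoric): W = 0 (constant volume).
After step 1: P = 246 kPa (V unchanged).
Step 2 (isobaric): W = PΔV = (246 kPa)(38.5 − 25 L) = 3321 J.
W_total = 0 + 3321 = 3321 J.

W_total ≈ 3.32 kJ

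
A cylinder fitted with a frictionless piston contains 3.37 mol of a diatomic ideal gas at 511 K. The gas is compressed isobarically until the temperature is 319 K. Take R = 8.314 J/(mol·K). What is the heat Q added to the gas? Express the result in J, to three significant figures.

Isobaric: W = nRΔT = (3.37)(8.314)(-192) = -5379 J.
ΔU = nCᵥΔT with Cᵥ = 5R/2: ΔU = (3.37)(20.79)(-192) = -13449 J.
Q = ΔU + W = -13449 − 5379 = -18828 J.

Q ≈ -18800 J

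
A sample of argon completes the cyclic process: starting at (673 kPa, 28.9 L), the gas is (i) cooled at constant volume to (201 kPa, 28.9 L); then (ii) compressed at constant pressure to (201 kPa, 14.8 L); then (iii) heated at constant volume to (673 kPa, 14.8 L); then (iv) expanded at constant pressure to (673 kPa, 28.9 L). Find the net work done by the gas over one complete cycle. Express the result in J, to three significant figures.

Constant-volume legs do no work.
W(ii) = (201)(14.8 − 28.9) = -2834 J; W(iv) = (673)(28.9 − 14.8) = 9489 J.
W_net = -2834 + 9489 = 6655 J (the clockwise enclosed area).

W_net ≈ 6660 J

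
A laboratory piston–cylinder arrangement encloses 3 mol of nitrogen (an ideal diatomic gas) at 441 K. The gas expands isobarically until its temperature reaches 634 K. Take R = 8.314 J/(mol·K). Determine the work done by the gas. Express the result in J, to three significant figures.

W ≈ 4810 J

Isobaric: W = P ΔV = nR ΔT.
W = (3)(8.314)(634 − 441) = 4814 J.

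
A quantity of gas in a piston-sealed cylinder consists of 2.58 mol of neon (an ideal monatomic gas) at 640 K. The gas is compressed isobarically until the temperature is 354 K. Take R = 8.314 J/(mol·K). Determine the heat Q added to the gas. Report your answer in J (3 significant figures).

Q ≈ -15300 J

Isobaric: W = nRΔT = (2.58)(8.314)(-286) = -6135 J.
ΔU = nCᵥΔT with Cᵥ = 3R/2: ΔU = (2.58)(12.47)(-286) = -9202 J.
Q = ΔU + W = -9202 − 6135 = -15337 J.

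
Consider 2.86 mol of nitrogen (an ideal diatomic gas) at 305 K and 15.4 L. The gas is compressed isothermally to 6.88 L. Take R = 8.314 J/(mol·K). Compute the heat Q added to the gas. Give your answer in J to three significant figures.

Isothermal ⇒ ΔU = 0, so Q = W = nRT ln(V₂/V₁).
Q = (2.86)(8.314)(305) ln(6.88/15.4) = 7252 × -0.8057 = -5844 J.

Q ≈ -5840 J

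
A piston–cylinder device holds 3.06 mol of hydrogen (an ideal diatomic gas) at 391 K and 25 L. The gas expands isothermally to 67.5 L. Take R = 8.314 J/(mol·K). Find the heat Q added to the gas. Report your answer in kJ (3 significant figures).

Isothermal ⇒ ΔU = 0, so Q = W = nRT ln(V₂/V₁).
Q = (3.06)(8.314)(391) ln(67.5/25) = 9947 × 0.9933 = 9880 J.

Q ≈ 9.88 kJ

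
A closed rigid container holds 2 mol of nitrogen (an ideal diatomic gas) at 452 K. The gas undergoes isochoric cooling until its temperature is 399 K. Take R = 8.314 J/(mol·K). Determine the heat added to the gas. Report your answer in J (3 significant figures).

Q ≈ -2200 J

Constant volume ⇒ W = 0, so Q = ΔU = nCᵥΔT with Cᵥ = 5R/2 = 20.79 J/(mol·K).
ΔU = (2)(20.79)(399 − 452) = -2203 J.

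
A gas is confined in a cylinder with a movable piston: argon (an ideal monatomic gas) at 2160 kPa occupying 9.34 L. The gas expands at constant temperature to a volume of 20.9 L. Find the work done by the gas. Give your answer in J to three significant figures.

W ≈ 16200 J

Isothermal: W = nRT ln(V₂/V₁) = P₁V₁ ln(V₂/V₁).
P₁V₁ = (2160 kPa)(9.34 L) = 20174 J.
W = 20174 × ln(20.9/9.34) = 20174 × 0.8054
W_by_gas = 16249 J.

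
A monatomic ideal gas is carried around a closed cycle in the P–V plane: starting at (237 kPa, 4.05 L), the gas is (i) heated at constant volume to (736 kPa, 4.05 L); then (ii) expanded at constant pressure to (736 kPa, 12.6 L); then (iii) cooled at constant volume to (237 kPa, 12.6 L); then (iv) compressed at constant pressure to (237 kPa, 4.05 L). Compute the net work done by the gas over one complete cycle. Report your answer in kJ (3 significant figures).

Constant-volume legs do no work.
W(ii) = (736)(12.6 − 4.05) = 6293 J; W(iv) = (237)(4.05 − 12.6) = -2026 J.
W_net = 6293 − 2026 = 4266 J (the clockwise enclosed area).

W_net ≈ 4.27 kJ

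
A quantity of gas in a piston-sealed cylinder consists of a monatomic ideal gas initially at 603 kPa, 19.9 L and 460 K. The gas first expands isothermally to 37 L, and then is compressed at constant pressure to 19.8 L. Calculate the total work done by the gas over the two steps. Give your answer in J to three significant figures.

Step 1 (isothermal): W = P₁V₁ ln(V₂/V₁) = (12000) ln(37/19.9) = 7442 J.
After step 1: P = 324.3 kPa, V = 37 L, T = 460 K.
Step 2 (isobaric): W = PΔV = (324.3 kPa)(19.8 − 37 L) = -5578 J.
W_total = 7442 − 5578 = 1864 J.

W_total ≈ 1860 J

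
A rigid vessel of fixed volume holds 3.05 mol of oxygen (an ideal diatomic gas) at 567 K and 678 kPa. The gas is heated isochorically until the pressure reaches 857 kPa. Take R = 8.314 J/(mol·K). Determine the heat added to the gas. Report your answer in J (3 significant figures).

Constant volume ⇒ W = 0, so Q = ΔU = nCᵥΔT with Cᵥ = 5R/2 = 20.79 J/(mol·K).
At constant V, T₂/T₁ = P₂/P₁ ⇒ ΔT = T₁(P₂/P₁ − 1) = 567·(857/678 − 1) = 149.7 K.
ΔU = (3.05)(20.79)(149.7) = 9490 J.

Q ≈ 9490 J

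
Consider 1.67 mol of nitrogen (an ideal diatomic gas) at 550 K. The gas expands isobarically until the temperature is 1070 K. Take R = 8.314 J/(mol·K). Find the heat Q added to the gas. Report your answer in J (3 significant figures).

Isobaric: W = nRΔT = (1.67)(8.314)(520) = 7220 J.
ΔU = nCᵥΔT with Cᵥ = 5R/2: ΔU = (1.67)(20.79)(520) = 18050 J.
Q = ΔU + W = 18050 + 7220 = 25270 J.

Q ≈ 25300 J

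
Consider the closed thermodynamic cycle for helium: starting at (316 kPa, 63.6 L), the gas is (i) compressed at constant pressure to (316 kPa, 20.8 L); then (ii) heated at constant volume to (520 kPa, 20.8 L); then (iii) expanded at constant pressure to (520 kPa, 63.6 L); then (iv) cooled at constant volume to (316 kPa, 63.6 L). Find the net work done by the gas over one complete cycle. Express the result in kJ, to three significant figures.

W_net ≈ 8.73 kJ

Constant-volume legs do no work.
W(i) = (316)(20.8 − 63.6) = -13525 J; W(iii) = (520)(63.6 − 20.8) = 22256 J.
W_net = -13525 + 22256 = 8731 J (the clockwise enclosed area).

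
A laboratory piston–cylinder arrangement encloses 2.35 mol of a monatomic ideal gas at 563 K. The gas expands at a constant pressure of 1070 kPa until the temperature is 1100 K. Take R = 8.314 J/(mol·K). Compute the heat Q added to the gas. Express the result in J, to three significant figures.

Q ≈ 26200 J

Isobaric: W = nRΔT = (2.35)(8.314)(537) = 10492 J.
ΔU = nCᵥΔT with Cᵥ = 3R/2: ΔU = (2.35)(12.47)(537) = 15738 J.
Q = ΔU + W = 15738 + 10492 = 26230 J.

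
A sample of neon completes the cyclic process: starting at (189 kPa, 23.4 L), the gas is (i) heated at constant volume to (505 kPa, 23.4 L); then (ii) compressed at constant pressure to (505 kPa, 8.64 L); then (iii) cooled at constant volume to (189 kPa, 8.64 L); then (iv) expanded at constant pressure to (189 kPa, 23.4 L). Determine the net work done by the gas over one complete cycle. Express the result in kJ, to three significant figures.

W_net ≈ -4.66 kJ

Constant-volume legs do no work.
W(ii) = (505)(8.64 − 23.4) = -7454 J; W(iv) = (189)(23.4 − 8.64) = 2790 J.
W_net = -7454 + 2790 = -4664 J (the counter-clockwise enclosed area).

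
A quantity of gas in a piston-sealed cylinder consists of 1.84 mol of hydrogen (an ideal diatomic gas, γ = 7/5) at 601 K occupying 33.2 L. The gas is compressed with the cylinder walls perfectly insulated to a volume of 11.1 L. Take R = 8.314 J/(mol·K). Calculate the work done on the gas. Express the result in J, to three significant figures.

W ≈ 12600 J

Adiabatic: TV^(γ−1) = const with γ = 7/5.
T₂ = T₁ (V₁/V₂)^(γ−1) = 601 × (33.2/11.1)^0.4 = 601 × 1.55 = 931.5 K.
W_by = nCᵥ(T₁ − T₂) = (1.84)(20.79)(601 − 931.5) = -12641 J.
Work on gas = −W_by = 12641 J.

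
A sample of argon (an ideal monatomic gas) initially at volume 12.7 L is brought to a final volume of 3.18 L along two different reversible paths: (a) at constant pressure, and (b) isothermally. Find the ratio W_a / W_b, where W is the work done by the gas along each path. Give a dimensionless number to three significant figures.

W_a / W_b ≈ 0.541

Path (a) isobaric: W = P₁(V₂ − V₁) → W_a/(P₁V₁) = -0.7496.
Path (b) isothermal: W = P₁V₁ ln(V₂/V₁) → W_b/(P₁V₁) = -1.385.
W_a / W_b = -0.7496 / -1.385 = 0.5413.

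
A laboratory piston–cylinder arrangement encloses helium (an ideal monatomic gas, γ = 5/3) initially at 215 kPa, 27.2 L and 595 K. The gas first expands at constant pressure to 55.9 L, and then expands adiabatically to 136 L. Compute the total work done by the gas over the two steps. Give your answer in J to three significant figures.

Step 1 (isobaric): W = PΔV = (215 kPa)(55.9 − 27.2 L) = 6170 J.
After step 1: P = 215 kPa, V = 55.9 L, T = 1223 K.
Step 2 (adiabatic): W = (P₁V₁ − P₂V₂)/(γ−1) = (12018 − 6644)/0.667 = 8062 J.
W_total = 6170 + 8062 = 14232 J.

W_total ≈ 14200 J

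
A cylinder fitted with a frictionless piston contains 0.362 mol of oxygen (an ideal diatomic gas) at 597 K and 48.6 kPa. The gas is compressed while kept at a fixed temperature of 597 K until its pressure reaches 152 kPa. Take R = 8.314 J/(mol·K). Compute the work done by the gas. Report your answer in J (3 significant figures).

W ≈ -2050 J

Isothermal process: W = nRT ln(V₂/V₁) = nRT ln(P₁/P₂).
W = (0.362)(8.314)(597) × ln(48.6/152)
  = 1797 × ln(0.3197) = 1797 × -1.14
W_by_gas = -2049 J.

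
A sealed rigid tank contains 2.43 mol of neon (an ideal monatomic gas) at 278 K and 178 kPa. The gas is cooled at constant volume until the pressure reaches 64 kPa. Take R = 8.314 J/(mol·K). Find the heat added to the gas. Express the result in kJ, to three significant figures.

Q ≈ -5.40 kJ

Constant volume ⇒ W = 0, so Q = ΔU = nCᵥΔT with Cᵥ = 3R/2 = 12.47 J/(mol·K).
At constant V, T₂/T₁ = P₂/P₁ ⇒ ΔT = T₁(P₂/P₁ − 1) = 278·(64/178 − 1) = -178 K.
ΔU = (2.43)(12.47)(-178) = -5396 J.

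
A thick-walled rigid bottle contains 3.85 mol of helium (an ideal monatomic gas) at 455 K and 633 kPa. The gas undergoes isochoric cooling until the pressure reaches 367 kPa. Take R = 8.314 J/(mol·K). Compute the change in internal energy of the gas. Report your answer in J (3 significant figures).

Constant volume ⇒ W = 0, so Q = ΔU = nCᵥΔT with Cᵥ = 3R/2 = 12.47 J/(mol·K).
At constant V, T₂/T₁ = P₂/P₁ ⇒ ΔT = T₁(P₂/P₁ − 1) = 455·(367/633 − 1) = -191.2 K.
ΔU = (3.85)(12.47)(-191.2) = -9180 J.

ΔU ≈ -9180 J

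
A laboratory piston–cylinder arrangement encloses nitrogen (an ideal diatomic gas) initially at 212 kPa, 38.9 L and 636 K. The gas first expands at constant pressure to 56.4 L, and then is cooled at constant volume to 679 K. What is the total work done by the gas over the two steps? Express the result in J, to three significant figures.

W_total ≈ 3710 J

Step 1 (isobaric): W = PΔV = (212 kPa)(56.4 − 38.9 L) = 3710 J.
Step 2 (isochoric): W = 0 (constant volume).
W_total = 3710 + 0 = 3710 J.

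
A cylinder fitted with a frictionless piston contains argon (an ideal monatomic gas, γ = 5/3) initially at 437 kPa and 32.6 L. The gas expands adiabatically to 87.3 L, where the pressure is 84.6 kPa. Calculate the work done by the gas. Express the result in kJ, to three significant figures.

Adiabatic: W = (P₁V₁ − P₂V₂)/(γ − 1) with γ = 5/3.
P₁V₁ = 14246 J, P₂V₂ = 7386 J.
W = (14246 − 7386) / 0.6667 = 10291 J.

W ≈ 10.3 kJ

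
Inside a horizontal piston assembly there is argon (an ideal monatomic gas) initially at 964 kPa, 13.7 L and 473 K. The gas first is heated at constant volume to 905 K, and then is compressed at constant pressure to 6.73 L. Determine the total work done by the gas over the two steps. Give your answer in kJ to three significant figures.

Step 1 (isochoric): W = 0 (constant volume).
After step 1: P = 1844 kPa (V unchanged).
Step 2 (isobaric): W = PΔV = (1844 kPa)(6.73 − 13.7 L) = -12856 J.
W_total = 0 − 12856 = -12856 J.

W_total ≈ -12.9 kJ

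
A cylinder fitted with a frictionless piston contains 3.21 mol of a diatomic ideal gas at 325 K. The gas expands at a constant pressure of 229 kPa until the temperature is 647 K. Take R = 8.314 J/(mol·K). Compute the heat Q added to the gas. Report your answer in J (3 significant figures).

Isobaric: W = nRΔT = (3.21)(8.314)(322) = 8594 J.
ΔU = nCᵥΔT with Cᵥ = 5R/2: ΔU = (3.21)(20.79)(322) = 21484 J.
Q = ΔU + W = 21484 + 8594 = 30077 J.

Q ≈ 30100 J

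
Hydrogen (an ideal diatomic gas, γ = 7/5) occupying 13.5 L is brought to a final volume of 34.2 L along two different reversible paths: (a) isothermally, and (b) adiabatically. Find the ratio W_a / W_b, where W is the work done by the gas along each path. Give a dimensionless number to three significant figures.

W_a / W_b ≈ 1.20

Path (a) isothermal: W = P₁V₁ ln(V₂/V₁) → W_a/(P₁V₁) = 0.9295.
Path (b) adiabatic: W = P₁V₁(1 − (V₁/V₂)^(γ−1))/(γ−1) → W_b/(P₁V₁) = 0.7763.
W_a / W_b = 0.9295 / 0.7763 = 1.197.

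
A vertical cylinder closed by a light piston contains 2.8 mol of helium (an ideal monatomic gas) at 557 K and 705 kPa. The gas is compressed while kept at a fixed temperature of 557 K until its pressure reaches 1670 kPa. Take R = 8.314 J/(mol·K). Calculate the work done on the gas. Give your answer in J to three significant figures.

W ≈ 11200 J

Isothermal process: W = nRT ln(V₂/V₁) = nRT ln(P₁/P₂).
W = (2.8)(8.314)(557) × ln(705/1670)
  = 12967 × ln(0.4222) = 12967 × -0.8624
W_by_gas = -11182 J; work on gas = −W_by = 11182 J.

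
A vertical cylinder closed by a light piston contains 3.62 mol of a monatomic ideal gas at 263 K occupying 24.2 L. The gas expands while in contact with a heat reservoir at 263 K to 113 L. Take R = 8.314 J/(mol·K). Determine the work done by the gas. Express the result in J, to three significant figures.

W ≈ 12200 J

Isothermal: W = nRT ln(V₂/V₁).
W = (3.62)(8.314)(263) × ln(113/24.2)
  = 7915 × 1.541
W_by_gas = 12198 J.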